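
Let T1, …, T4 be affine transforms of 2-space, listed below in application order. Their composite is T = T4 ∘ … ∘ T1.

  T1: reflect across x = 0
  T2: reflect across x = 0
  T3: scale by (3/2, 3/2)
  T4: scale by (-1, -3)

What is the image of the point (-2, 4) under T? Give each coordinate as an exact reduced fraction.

T1 reflect across x = 0: (-2, 4) → (2, 4)
T2 reflect across x = 0: (2, 4) → (-2, 4)
T3 scale by (3/2, 3/2): (-2, 4) → (-3, 6)
T4 scale by (-1, -3): (-3, 6) → (3, -18)

T(p) = (3, -18)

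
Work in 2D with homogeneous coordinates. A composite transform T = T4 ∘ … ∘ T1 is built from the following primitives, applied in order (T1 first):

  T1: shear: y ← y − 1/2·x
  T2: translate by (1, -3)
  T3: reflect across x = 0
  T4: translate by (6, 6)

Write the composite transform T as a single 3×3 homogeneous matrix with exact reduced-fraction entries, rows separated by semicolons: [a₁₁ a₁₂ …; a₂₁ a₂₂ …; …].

T1 = [1 0 0; -1/2 1 0; 0 0 1]
T2·T1 = [1 0 1; -1/2 1 -3; 0 0 1]
T3·…·T1 = [-1 0 -1; -1/2 1 -3; 0 0 1]
T4·…·T1 = [-1 0 5; -1/2 1 3; 0 0 1]

T = [-1 0 5; -1/2 1 3; 0 0 1]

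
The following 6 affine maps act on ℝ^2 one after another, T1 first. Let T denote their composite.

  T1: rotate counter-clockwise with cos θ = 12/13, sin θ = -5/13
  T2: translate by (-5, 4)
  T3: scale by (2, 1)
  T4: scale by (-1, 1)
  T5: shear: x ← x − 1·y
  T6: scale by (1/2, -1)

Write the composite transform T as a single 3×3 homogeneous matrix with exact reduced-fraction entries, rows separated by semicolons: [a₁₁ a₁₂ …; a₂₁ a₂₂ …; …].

T = [-19/26 -11/13 3; 5/13 -12/13 -4; 0 0 1]

T1 = [12/13 5/13 0; -5/13 12/13 0; 0 0 1]
T2·T1 = [12/13 5/13 -5; -5/13 12/13 4; 0 0 1]
T3·…·T1 = [24/13 10/13 -10; -5/13 12/13 4; 0 0 1]
T4·…·T1 = [-24/13 -10/13 10; -5/13 12/13 4; 0 0 1]
T5·…·T1 = [-19/13 -22/13 6; -5/13 12/13 4; 0 0 1]
T6·…·T1 = [-19/26 -11/13 3; 5/13 -12/13 -4; 0 0 1]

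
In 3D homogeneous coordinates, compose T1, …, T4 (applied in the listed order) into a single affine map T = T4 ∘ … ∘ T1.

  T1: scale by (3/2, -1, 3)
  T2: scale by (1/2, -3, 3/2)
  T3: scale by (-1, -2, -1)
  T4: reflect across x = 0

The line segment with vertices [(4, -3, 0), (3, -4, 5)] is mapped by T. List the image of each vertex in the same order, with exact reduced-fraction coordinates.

T1 scale by (3/2, -1, 3): (4, -3, 0) → (6, 3, 0); (3, -4, 5) → (9/2, 4, 15)
T2 scale by (1/2, -3, 3/2): (6, 3, 0) → (3, -9, 0); (9/2, 4, 15) → (9/4, -12, 45/2)
T3 scale by (-1, -2, -1): (3, -9, 0) → (-3, 18, 0); (9/4, -12, 45/2) → (-9/4, 24, -45/2)
T4 reflect across x = 0: (-3, 18, 0) → (3, 18, 0); (-9/4, 24, -45/2) → (9/4, 24, -45/2)

image vertices: (3, 18, 0), (9/4, 24, -45/2)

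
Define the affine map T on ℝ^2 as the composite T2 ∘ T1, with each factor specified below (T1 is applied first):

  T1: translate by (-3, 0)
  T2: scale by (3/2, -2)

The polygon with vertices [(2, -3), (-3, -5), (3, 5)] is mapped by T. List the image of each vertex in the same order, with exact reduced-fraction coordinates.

T1 translate by (-3, 0): (2, -3) → (-1, -3); (-3, -5) → (-6, -5); (3, 5) → (0, 5)
T2 scale by (3/2, -2): (-1, -3) → (-3/2, 6); (-6, -5) → (-9, 10); (0, 5) → (0, -10)

image vertices: (-3/2, 6), (-9, 10), (0, -10)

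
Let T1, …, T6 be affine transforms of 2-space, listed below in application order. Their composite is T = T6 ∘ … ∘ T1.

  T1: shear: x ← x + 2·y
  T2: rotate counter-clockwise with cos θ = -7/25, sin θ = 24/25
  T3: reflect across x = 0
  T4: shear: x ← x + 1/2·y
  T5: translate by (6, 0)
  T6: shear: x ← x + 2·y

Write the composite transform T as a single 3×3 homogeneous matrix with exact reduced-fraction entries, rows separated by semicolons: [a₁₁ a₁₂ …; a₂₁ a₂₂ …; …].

T = [67/25 281/50 6; 24/25 41/25 0; 0 0 1]

T1 = [1 2 0; 0 1 0; 0 0 1]
T2·T1 = [-7/25 -38/25 0; 24/25 41/25 0; 0 0 1]
T3·…·T1 = [7/25 38/25 0; 24/25 41/25 0; 0 0 1]
T4·…·T1 = [19/25 117/50 0; 24/25 41/25 0; 0 0 1]
T5·…·T1 = [19/25 117/50 6; 24/25 41/25 0; 0 0 1]
T6·…·T1 = [67/25 281/50 6; 24/25 41/25 0; 0 0 1]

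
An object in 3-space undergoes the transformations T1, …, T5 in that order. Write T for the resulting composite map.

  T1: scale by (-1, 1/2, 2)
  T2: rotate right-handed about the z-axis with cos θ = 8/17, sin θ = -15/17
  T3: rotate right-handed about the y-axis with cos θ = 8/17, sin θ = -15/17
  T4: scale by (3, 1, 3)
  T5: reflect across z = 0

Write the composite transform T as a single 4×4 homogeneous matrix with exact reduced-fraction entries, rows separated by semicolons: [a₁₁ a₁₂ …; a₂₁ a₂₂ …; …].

T1 = [-1 0 0 0; 0 1/2 0 0; 0 0 2 0; 0 0 0 1]
T2·T1 = [-8/17 15/34 0 0; 15/17 4/17 0 0; 0 0 2 0; 0 0 0 1]
T3·…·T1 = [-64/289 60/289 -30/17 0; 15/17 4/17 0 0; -120/289 225/578 16/17 0; 0 0 0 1]
T4·…·T1 = [-192/289 180/289 -90/17 0; 15/17 4/17 0 0; -360/289 675/578 48/17 0; 0 0 0 1]
T5·…·T1 = [-192/289 180/289 -90/17 0; 15/17 4/17 0 0; 360/289 -675/578 -48/17 0; 0 0 0 1]

T = [-192/289 180/289 -90/17 0; 15/17 4/17 0 0; 360/289 -675/578 -48/17 0; 0 0 0 1]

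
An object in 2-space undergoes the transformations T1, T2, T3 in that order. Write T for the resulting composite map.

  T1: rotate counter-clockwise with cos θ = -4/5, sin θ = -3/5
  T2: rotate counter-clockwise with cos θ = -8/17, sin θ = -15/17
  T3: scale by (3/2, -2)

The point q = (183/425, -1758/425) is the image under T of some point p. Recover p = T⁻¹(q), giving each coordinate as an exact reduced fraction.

p = (2, -3/5)

T1 = [-4/5 3/5 0; -3/5 -4/5 0; 0 0 1]
T2·T1 = [-13/85 -84/85 0; 84/85 -13/85 0; 0 0 1]
T3·…·T1 = [-39/170 -126/85 0; -168/85 26/85 0; 0 0 1]
det M = -3; M⁻¹ = [-26/255 -42/85 0; -56/85 13/170 0; 0 0 1]
M⁻¹ · (183/425, -1758/425)ᵀ = (2, -3/5)ᵀ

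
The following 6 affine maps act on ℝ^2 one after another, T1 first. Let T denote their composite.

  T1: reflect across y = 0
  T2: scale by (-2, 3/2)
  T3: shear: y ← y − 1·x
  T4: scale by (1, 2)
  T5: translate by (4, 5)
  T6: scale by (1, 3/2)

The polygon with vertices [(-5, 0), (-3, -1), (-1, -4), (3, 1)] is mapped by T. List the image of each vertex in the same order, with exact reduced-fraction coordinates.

T1 reflect across y = 0: (-5, 0) → (-5, 0); (-3, -1) → (-3, 1); (-1, -4) → (-1, 4); (3, 1) → (3, -1)
T2 scale by (-2, 3/2): (-5, 0) → (10, 0); (-3, 1) → (6, 3/2); (-1, 4) → (2, 6); (3, -1) → (-6, -3/2)
T3 shear: y ← y − 1·x: (10, 0) → (10, -10); (6, 3/2) → (6, -9/2); (2, 6) → (2, 4); (-6, -3/2) → (-6, 9/2)
T4 scale by (1, 2): (10, -10) → (10, -20); (6, -9/2) → (6, -9); (2, 4) → (2, 8); (-6, 9/2) → (-6, 9)
T5 translate by (4, 5): (10, -20) → (14, -15); (6, -9) → (10, -4); (2, 8) → (6, 13); (-6, 9) → (-2, 14)
T6 scale by (1, 3/2): (14, -15) → (14, -45/2); (10, -4) → (10, -6); (6, 13) → (6, 39/2); (-2, 14) → (-2, 21)

image vertices: (14, -45/2), (10, -6), (6, 39/2), (-2, 21)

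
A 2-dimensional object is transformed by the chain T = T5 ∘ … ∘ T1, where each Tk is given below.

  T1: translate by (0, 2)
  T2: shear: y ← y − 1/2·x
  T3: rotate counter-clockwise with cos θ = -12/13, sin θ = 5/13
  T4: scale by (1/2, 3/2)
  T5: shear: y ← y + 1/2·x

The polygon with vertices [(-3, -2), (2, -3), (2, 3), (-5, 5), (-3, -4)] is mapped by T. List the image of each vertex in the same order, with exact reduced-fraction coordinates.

image vertices: (57/52, -339/104), (-7/13, 95/26), (-22/13, -68/13), (25/52, -1643/104), (77/52, -31/104)

T1 translate by (0, 2): (-3, -2) → (-3, 0); (2, -3) → (2, -1); (2, 3) → (2, 5); (-5, 5) → (-5, 7); (-3, -4) → (-3, -2)
T2 shear: y ← y − 1/2·x: (-3, 0) → (-3, 3/2); (2, -1) → (2, -2); (2, 5) → (2, 4); (-5, 7) → (-5, 19/2); (-3, -2) → (-3, -1/2)
T3 rotate counter-clockwise with cos θ = -12/13, sin θ = 5/13: (-3, 3/2) → (57/26, -33/13); (2, -2) → (-14/13, 34/13); (2, 4) → (-44/13, -38/13); (-5, 19/2) → (25/26, -139/13); (-3, -1/2) → (77/26, -9/13)
T4 scale by (1/2, 3/2): (57/26, -33/13) → (57/52, -99/26); (-14/13, 34/13) → (-7/13, 51/13); (-44/13, -38/13) → (-22/13, -57/13); (25/26, -139/13) → (25/52, -417/26); (77/26, -9/13) → (77/52, -27/26)
T5 shear: y ← y + 1/2·x: (57/52, -99/26) → (57/52, -339/104); (-7/13, 51/13) → (-7/13, 95/26); (-22/13, -57/13) → (-22/13, -68/13); (25/52, -417/26) → (25/52, -1643/104); (77/52, -27/26) → (77/52, -31/104)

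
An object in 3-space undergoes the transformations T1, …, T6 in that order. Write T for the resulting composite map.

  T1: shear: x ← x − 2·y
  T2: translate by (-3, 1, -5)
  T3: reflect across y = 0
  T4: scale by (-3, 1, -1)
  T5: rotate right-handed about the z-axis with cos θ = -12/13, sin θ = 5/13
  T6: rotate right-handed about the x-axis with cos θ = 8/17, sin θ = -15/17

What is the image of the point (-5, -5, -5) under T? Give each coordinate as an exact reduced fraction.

T(p) = (4, 6, 10)

T1 shear: x ← x − 2·y: (-5, -5, -5) → (5, -5, -5)
T2 translate by (-3, 1, -5): (5, -5, -5) → (2, -4, -10)
T3 reflect across y = 0: (2, -4, -10) → (2, 4, -10)
T4 scale by (-3, 1, -1): (2, 4, -10) → (-6, 4, 10)
T5 rotate right-handed about the z-axis with cos θ = -12/13, sin θ = 5/13: (-6, 4, 10) → (4, -6, 10)
T6 rotate right-handed about the x-axis with cos θ = 8/17, sin θ = -15/17: (4, -6, 10) → (4, 6, 10)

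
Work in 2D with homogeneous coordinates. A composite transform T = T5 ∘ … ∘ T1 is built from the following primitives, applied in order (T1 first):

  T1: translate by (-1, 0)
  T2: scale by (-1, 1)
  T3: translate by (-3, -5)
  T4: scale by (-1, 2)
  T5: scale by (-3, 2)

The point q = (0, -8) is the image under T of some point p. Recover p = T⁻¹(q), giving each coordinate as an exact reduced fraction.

p = (-2, 3)

T1 = [1 0 -1; 0 1 0; 0 0 1]
T2·T1 = [-1 0 1; 0 1 0; 0 0 1]
T3·…·T1 = [-1 0 -2; 0 1 -5; 0 0 1]
T4·…·T1 = [1 0 2; 0 2 -10; 0 0 1]
T5·…·T1 = [-3 0 -6; 0 4 -20; 0 0 1]
det M = -12; M⁻¹ = [-1/3 0 -2; 0 1/4 5; 0 0 1]
M⁻¹ · (0, -8)ᵀ = (-2, 3)ᵀ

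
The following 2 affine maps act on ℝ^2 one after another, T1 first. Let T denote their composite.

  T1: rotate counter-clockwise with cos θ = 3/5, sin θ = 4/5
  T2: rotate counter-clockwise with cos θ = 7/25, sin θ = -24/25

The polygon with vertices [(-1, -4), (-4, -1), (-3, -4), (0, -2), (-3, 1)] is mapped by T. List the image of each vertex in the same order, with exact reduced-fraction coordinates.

T1 rotate counter-clockwise with cos θ = 3/5, sin θ = 4/5: (-1, -4) → (13/5, -16/5); (-4, -1) → (-8/5, -19/5); (-3, -4) → (7/5, -24/5); (0, -2) → (8/5, -6/5); (-3, 1) → (-13/5, -9/5)
T2 rotate counter-clockwise with cos θ = 7/25, sin θ = -24/25: (13/5, -16/5) → (-293/125, -424/125); (-8/5, -19/5) → (-512/125, 59/125); (7/5, -24/5) → (-527/125, -336/125); (8/5, -6/5) → (-88/125, -234/125); (-13/5, -9/5) → (-307/125, 249/125)

image vertices: (-293/125, -424/125), (-512/125, 59/125), (-527/125, -336/125), (-88/125, -234/125), (-307/125, 249/125)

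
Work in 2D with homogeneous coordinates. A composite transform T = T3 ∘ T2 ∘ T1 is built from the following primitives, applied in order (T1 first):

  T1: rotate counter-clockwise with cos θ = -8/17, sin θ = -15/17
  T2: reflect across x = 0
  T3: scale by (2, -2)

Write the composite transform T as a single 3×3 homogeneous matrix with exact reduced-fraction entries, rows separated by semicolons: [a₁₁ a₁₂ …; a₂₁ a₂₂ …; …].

T = [16/17 -30/17 0; 30/17 16/17 0; 0 0 1]

T1 = [-8/17 15/17 0; -15/17 -8/17 0; 0 0 1]
T2·T1 = [8/17 -15/17 0; -15/17 -8/17 0; 0 0 1]
T3·…·T1 = [16/17 -30/17 0; 30/17 16/17 0; 0 0 1]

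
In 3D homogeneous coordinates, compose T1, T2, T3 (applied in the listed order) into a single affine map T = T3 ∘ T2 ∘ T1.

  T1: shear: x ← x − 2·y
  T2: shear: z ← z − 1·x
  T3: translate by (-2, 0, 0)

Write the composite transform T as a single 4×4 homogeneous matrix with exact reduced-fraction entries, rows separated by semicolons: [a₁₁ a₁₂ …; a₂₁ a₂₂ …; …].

T = [1 -2 0 -2; 0 1 0 0; -1 2 1 0; 0 0 0 1]

T1 = [1 -2 0 0; 0 1 0 0; 0 0 1 0; 0 0 0 1]
T2·T1 = [1 -2 0 0; 0 1 0 0; -1 2 1 0; 0 0 0 1]
T3·…·T1 = [1 -2 0 -2; 0 1 0 0; -1 2 1 0; 0 0 0 1]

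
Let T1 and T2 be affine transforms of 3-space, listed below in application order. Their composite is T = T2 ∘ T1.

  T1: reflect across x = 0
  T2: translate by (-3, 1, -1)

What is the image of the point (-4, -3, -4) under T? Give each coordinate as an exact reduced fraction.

T(p) = (1, -2, -5)

T1 reflect across x = 0: (-4, -3, -4) → (4, -3, -4)
T2 translate by (-3, 1, -1): (4, -3, -4) → (1, -2, -5)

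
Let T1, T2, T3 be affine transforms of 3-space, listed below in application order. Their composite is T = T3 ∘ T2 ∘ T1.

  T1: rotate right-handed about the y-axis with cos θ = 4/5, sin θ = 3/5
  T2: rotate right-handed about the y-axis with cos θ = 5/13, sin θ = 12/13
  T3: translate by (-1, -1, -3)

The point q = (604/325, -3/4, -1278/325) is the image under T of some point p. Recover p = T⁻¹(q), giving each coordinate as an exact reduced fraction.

T1 = [4/5 0 3/5 0; 0 1 0 0; -3/5 0 4/5 0; 0 0 0 1]
T2·T1 = [-16/65 0 63/65 0; 0 1 0 0; -63/65 0 -16/65 0; 0 0 0 1]
T3·…·T1 = [-16/65 0 63/65 -1; 0 1 0 -1; -63/65 0 -16/65 -3; 0 0 0 1]
det M = 1; M⁻¹ = [-16/65 0 -63/65 -41/13; 0 1 0 1; 63/65 0 -16/65 3/13; 0 0 0 1]
M⁻¹ · (604/325, -3/4, -1278/325)ᵀ = (1/5, 1/4, 3)ᵀ

p = (1/5, 1/4, 3)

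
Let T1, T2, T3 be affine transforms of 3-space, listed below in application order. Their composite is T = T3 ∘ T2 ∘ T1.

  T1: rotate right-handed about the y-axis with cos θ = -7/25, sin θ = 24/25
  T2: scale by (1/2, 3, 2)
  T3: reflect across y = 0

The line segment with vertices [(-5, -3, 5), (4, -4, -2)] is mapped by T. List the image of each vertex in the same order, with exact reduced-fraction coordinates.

image vertices: (31/10, 9, 34/5), (-38/25, 12, -164/25)

T1 rotate right-handed about the y-axis with cos θ = -7/25, sin θ = 24/25: (-5, -3, 5) → (31/5, -3, 17/5); (4, -4, -2) → (-76/25, -4, -82/25)
T2 scale by (1/2, 3, 2): (31/5, -3, 17/5) → (31/10, -9, 34/5); (-76/25, -4, -82/25) → (-38/25, -12, -164/25)
T3 reflect across y = 0: (31/10, -9, 34/5) → (31/10, 9, 34/5); (-38/25, -12, -164/25) → (-38/25, 12, -164/25)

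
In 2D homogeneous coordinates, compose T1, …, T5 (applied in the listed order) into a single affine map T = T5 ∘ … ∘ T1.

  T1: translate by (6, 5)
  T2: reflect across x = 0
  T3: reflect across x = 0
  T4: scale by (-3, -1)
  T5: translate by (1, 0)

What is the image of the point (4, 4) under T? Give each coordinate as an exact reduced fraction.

T1 translate by (6, 5): (4, 4) → (10, 9)
T2 reflect across x = 0: (10, 9) → (-10, 9)
T3 reflect across x = 0: (-10, 9) → (10, 9)
T4 scale by (-3, -1): (10, 9) → (-30, -9)
T5 translate by (1, 0): (-30, -9) → (-29, -9)

T(p) = (-29, -9)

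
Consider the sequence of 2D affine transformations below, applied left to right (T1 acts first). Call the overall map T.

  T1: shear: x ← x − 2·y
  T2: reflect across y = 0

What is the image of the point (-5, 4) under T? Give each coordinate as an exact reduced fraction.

T(p) = (-13, -4)

T1 shear: x ← x − 2·y: (-5, 4) → (-13, 4)
T2 reflect across y = 0: (-13, 4) → (-13, -4)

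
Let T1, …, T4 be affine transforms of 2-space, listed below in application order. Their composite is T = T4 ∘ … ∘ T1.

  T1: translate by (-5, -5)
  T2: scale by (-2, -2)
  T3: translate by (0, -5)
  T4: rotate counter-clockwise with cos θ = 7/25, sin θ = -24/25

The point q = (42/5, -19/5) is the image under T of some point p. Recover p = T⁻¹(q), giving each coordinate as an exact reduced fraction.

p = (2, -1)

T1 = [1 0 -5; 0 1 -5; 0 0 1]
T2·T1 = [-2 0 10; 0 -2 10; 0 0 1]
T3·…·T1 = [-2 0 10; 0 -2 5; 0 0 1]
T4·…·T1 = [-14/25 -48/25 38/5; 48/25 -14/25 -41/5; 0 0 1]
det M = 4; M⁻¹ = [-7/50 12/25 5; -12/25 -7/50 5/2; 0 0 1]
M⁻¹ · (42/5, -19/5)ᵀ = (2, -1)ᵀ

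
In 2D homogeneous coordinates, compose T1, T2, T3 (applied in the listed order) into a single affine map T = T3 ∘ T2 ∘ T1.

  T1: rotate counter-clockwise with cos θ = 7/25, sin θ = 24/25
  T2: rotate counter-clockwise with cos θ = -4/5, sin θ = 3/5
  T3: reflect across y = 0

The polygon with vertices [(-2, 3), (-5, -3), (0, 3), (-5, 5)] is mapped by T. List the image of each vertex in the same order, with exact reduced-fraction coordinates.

image vertices: (17/5, 6/5), (11/5, -27/5), (9/5, 12/5), (7, 1)

T1 rotate counter-clockwise with cos θ = 7/25, sin θ = 24/25: (-2, 3) → (-86/25, -27/25); (-5, -3) → (37/25, -141/25); (0, 3) → (-72/25, 21/25); (-5, 5) → (-31/5, -17/5)
T2 rotate counter-clockwise with cos θ = -4/5, sin θ = 3/5: (-86/25, -27/25) → (17/5, -6/5); (37/25, -141/25) → (11/5, 27/5); (-72/25, 21/25) → (9/5, -12/5); (-31/5, -17/5) → (7, -1)
T3 reflect across y = 0: (17/5, -6/5) → (17/5, 6/5); (11/5, 27/5) → (11/5, -27/5); (9/5, -12/5) → (9/5, 12/5); (7, -1) → (7, 1)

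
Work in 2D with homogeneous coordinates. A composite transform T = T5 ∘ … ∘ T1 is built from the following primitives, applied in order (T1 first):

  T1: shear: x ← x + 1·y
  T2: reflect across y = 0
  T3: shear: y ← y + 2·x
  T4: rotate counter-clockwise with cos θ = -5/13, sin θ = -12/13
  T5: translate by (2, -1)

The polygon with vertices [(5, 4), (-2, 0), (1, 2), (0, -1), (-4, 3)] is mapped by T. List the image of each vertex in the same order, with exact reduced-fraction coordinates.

image vertices: (149/13, -191/13), (-12/13, 31/13), (59/13, -69/13), (19/13, 4/13), (-29/13, 24/13)

T1 shear: x ← x + 1·y: (5, 4) → (9, 4); (-2, 0) → (-2, 0); (1, 2) → (3, 2); (0, -1) → (-1, -1); (-4, 3) → (-1, 3)
T2 reflect across y = 0: (9, 4) → (9, -4); (-2, 0) → (-2, 0); (3, 2) → (3, -2); (-1, -1) → (-1, 1); (-1, 3) → (-1, -3)
T3 shear: y ← y + 2·x: (9, -4) → (9, 14); (-2, 0) → (-2, -4); (3, -2) → (3, 4); (-1, 1) → (-1, -1); (-1, -3) → (-1, -5)
T4 rotate counter-clockwise with cos θ = -5/13, sin θ = -12/13: (9, 14) → (123/13, -178/13); (-2, -4) → (-38/13, 44/13); (3, 4) → (33/13, -56/13); (-1, -1) → (-7/13, 17/13); (-1, -5) → (-55/13, 37/13)
T5 translate by (2, -1): (123/13, -178/13) → (149/13, -191/13); (-38/13, 44/13) → (-12/13, 31/13); (33/13, -56/13) → (59/13, -69/13); (-7/13, 17/13) → (19/13, 4/13); (-55/13, 37/13) → (-29/13, 24/13)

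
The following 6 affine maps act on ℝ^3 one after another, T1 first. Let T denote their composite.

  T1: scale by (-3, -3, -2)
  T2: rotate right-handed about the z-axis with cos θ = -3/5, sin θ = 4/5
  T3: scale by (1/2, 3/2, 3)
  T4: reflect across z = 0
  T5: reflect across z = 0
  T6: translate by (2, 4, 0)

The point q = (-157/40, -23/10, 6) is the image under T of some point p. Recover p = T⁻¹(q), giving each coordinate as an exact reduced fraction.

T1 = [-3 0 0 0; 0 -3 0 0; 0 0 -2 0; 0 0 0 1]
T2·T1 = [9/5 12/5 0 0; -12/5 9/5 0 0; 0 0 -2 0; 0 0 0 1]
T3·…·T1 = [9/10 6/5 0 0; -18/5 27/10 0 0; 0 0 -6 0; 0 0 0 1]
T4·…·T1 = [9/10 6/5 0 0; -18/5 27/10 0 0; 0 0 6 0; 0 0 0 1]
T5·…·T1 = [9/10 6/5 0 0; -18/5 27/10 0 0; 0 0 -6 0; 0 0 0 1]
T6·…·T1 = [9/10 6/5 0 2; -18/5 27/10 0 4; 0 0 -6 0; 0 0 0 1]
det M = -81/2; M⁻¹ = [2/5 -8/45 0 -4/45; 8/15 2/15 0 -8/5; 0 0 -1/6 0; 0 0 0 1]
M⁻¹ · (-157/40, -23/10, 6)ᵀ = (-5/4, -4, -1)ᵀ

p = (-5/4, -4, -1)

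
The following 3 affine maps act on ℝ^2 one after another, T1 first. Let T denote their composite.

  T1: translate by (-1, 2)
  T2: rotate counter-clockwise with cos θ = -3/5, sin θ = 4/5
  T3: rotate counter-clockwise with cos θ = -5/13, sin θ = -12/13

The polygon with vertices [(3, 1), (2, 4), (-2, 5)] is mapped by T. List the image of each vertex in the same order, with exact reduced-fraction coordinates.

T1 translate by (-1, 2): (3, 1) → (2, 3); (2, 4) → (1, 6); (-2, 5) → (-3, 7)
T2 rotate counter-clockwise with cos θ = -3/5, sin θ = 4/5: (2, 3) → (-18/5, -1/5); (1, 6) → (-27/5, -14/5); (-3, 7) → (-19/5, -33/5)
T3 rotate counter-clockwise with cos θ = -5/13, sin θ = -12/13: (-18/5, -1/5) → (6/5, 17/5); (-27/5, -14/5) → (-33/65, 394/65); (-19/5, -33/5) → (-301/65, 393/65)

image vertices: (6/5, 17/5), (-33/65, 394/65), (-301/65, 393/65)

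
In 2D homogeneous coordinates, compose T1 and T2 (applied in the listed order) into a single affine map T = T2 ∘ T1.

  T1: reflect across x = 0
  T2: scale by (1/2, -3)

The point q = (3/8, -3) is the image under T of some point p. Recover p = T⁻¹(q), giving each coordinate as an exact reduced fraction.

p = (-3/4, 1)

T1 = [-1 0 0; 0 1 0; 0 0 1]
T2·T1 = [-1/2 0 0; 0 -3 0; 0 0 1]
det M = 3/2; M⁻¹ = [-2 0 0; 0 -1/3 0; 0 0 1]
M⁻¹ · (3/8, -3)ᵀ = (-3/4, 1)ᵀ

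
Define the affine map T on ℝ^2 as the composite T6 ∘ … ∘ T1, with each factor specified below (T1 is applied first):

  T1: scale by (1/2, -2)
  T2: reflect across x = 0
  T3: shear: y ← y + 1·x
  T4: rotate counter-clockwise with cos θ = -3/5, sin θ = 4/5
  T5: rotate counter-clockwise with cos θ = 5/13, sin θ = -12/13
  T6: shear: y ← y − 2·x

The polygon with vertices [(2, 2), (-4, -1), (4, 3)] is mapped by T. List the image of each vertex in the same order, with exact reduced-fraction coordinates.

image vertices: (19/5, -11), (-158/65, 112/13), (382/65, -228/13)

T1 scale by (1/2, -2): (2, 2) → (1, -4); (-4, -1) → (-2, 2); (4, 3) → (2, -6)
T2 reflect across x = 0: (1, -4) → (-1, -4); (-2, 2) → (2, 2); (2, -6) → (-2, -6)
T3 shear: y ← y + 1·x: (-1, -4) → (-1, -5); (2, 2) → (2, 4); (-2, -6) → (-2, -8)
T4 rotate counter-clockwise with cos θ = -3/5, sin θ = 4/5: (-1, -5) → (23/5, 11/5); (2, 4) → (-22/5, -4/5); (-2, -8) → (38/5, 16/5)
T5 rotate counter-clockwise with cos θ = 5/13, sin θ = -12/13: (23/5, 11/5) → (19/5, -17/5); (-22/5, -4/5) → (-158/65, 244/65); (38/5, 16/5) → (382/65, -376/65)
T6 shear: y ← y − 2·x: (19/5, -17/5) → (19/5, -11); (-158/65, 244/65) → (-158/65, 112/13); (382/65, -376/65) → (382/65, -228/13)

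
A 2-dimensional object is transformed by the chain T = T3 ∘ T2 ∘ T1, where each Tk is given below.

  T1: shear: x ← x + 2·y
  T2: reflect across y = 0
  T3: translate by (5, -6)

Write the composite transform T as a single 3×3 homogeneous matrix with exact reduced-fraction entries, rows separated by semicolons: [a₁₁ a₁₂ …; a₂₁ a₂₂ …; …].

T1 = [1 2 0; 0 1 0; 0 0 1]
T2·T1 = [1 2 0; 0 -1 0; 0 0 1]
T3·…·T1 = [1 2 5; 0 -1 -6; 0 0 1]

T = [1 2 5; 0 -1 -6; 0 0 1]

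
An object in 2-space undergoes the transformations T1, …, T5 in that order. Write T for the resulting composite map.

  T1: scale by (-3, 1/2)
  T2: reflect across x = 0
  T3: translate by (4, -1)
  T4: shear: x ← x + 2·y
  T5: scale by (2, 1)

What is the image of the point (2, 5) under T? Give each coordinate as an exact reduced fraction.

T1 scale by (-3, 1/2): (2, 5) → (-6, 5/2)
T2 reflect across x = 0: (-6, 5/2) → (6, 5/2)
T3 translate by (4, -1): (6, 5/2) → (10, 3/2)
T4 shear: x ← x + 2·y: (10, 3/2) → (13, 3/2)
T5 scale by (2, 1): (13, 3/2) → (26, 3/2)

T(p) = (26, 3/2)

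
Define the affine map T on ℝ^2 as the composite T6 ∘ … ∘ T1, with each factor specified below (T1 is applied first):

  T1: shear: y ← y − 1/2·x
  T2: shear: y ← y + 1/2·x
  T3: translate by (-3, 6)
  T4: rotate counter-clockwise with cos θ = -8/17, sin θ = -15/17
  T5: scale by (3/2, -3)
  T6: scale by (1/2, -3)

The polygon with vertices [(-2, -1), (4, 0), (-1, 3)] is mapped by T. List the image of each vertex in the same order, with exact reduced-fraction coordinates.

image vertices: (345/68, 315/17), (123/34, -567/17), (501/68, -108/17)

T1 shear: y ← y − 1/2·x: (-2, -1) → (-2, 0); (4, 0) → (4, -2); (-1, 3) → (-1, 7/2)
T2 shear: y ← y + 1/2·x: (-2, 0) → (-2, -1); (4, -2) → (4, 0); (-1, 7/2) → (-1, 3)
T3 translate by (-3, 6): (-2, -1) → (-5, 5); (4, 0) → (1, 6); (-1, 3) → (-4, 9)
T4 rotate counter-clockwise with cos θ = -8/17, sin θ = -15/17: (-5, 5) → (115/17, 35/17); (1, 6) → (82/17, -63/17); (-4, 9) → (167/17, -12/17)
T5 scale by (3/2, -3): (115/17, 35/17) → (345/34, -105/17); (82/17, -63/17) → (123/17, 189/17); (167/17, -12/17) → (501/34, 36/17)
T6 scale by (1/2, -3): (345/34, -105/17) → (345/68, 315/17); (123/17, 189/17) → (123/34, -567/17); (501/34, 36/17) → (501/68, -108/17)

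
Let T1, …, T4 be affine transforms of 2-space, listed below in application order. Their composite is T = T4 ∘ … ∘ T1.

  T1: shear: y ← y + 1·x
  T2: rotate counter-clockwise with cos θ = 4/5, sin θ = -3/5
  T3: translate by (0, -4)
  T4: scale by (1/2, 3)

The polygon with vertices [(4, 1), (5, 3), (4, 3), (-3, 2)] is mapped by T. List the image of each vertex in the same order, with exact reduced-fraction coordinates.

T1 shear: y ← y + 1·x: (4, 1) → (4, 5); (5, 3) → (5, 8); (4, 3) → (4, 7); (-3, 2) → (-3, -1)
T2 rotate counter-clockwise with cos θ = 4/5, sin θ = -3/5: (4, 5) → (31/5, 8/5); (5, 8) → (44/5, 17/5); (4, 7) → (37/5, 16/5); (-3, -1) → (-3, 1)
T3 translate by (0, -4): (31/5, 8/5) → (31/5, -12/5); (44/5, 17/5) → (44/5, -3/5); (37/5, 16/5) → (37/5, -4/5); (-3, 1) → (-3, -3)
T4 scale by (1/2, 3): (31/5, -12/5) → (31/10, -36/5); (44/5, -3/5) → (22/5, -9/5); (37/5, -4/5) → (37/10, -12/5); (-3, -3) → (-3/2, -9)

image vertices: (31/10, -36/5), (22/5, -9/5), (37/10, -12/5), (-3/2, -9)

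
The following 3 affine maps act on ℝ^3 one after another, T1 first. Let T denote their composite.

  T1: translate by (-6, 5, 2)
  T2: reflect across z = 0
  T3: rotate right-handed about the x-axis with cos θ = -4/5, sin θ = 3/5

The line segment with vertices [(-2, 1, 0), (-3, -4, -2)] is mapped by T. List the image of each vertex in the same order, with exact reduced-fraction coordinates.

T1 translate by (-6, 5, 2): (-2, 1, 0) → (-8, 6, 2); (-3, -4, -2) → (-9, 1, 0)
T2 reflect across z = 0: (-8, 6, 2) → (-8, 6, -2); (-9, 1, 0) → (-9, 1, 0)
T3 rotate right-handed about the x-axis with cos θ = -4/5, sin θ = 3/5: (-8, 6, -2) → (-8, -18/5, 26/5); (-9, 1, 0) → (-9, -4/5, 3/5)

image vertices: (-8, -18/5, 26/5), (-9, -4/5, 3/5)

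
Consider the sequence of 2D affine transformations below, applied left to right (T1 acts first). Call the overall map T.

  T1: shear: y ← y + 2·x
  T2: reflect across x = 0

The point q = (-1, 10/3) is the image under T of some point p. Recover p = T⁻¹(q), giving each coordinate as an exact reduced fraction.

p = (1, 4/3)

T1 = [1 0 0; 2 1 0; 0 0 1]
T2·T1 = [-1 0 0; 2 1 0; 0 0 1]
det M = -1; M⁻¹ = [-1 0 0; 2 1 0; 0 0 1]
M⁻¹ · (-1, 10/3)ᵀ = (1, 4/3)ᵀ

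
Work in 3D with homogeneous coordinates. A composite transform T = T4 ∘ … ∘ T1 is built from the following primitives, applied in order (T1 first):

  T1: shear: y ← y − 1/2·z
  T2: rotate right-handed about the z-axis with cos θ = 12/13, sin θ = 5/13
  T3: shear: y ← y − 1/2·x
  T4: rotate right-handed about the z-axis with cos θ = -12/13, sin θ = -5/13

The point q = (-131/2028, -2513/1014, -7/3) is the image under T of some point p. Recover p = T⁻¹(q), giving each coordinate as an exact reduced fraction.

T1 = [1 0 0 0; 0 1 -1/2 0; 0 0 1 0; 0 0 0 1]
T2·T1 = [12/13 -5/13 5/26 0; 5/13 12/13 -6/13 0; 0 0 1 0; 0 0 0 1]
T3·…·T1 = [12/13 -5/13 5/26 0; -1/13 29/26 -29/52 0; 0 0 1 0; 0 0 0 1]
T4·…·T1 = [-149/169 265/338 -265/676 0; -48/169 -149/169 149/338 0; 0 0 1 0; 0 0 0 1]
det M = 1; M⁻¹ = [-149/169 -265/338 0 0; 48/169 -149/169 1/2 0; 0 0 1 0; 0 0 0 1]
M⁻¹ · (-131/2028, -2513/1014, -7/3)ᵀ = (2, 1, -7/3)ᵀ

p = (2, 1, -7/3)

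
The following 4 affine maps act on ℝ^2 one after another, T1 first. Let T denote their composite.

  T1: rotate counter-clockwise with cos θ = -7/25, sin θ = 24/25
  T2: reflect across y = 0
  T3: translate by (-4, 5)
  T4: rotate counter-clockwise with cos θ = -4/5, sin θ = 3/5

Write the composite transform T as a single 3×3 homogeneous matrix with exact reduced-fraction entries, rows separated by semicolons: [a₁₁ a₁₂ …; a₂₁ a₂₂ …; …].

T1 = [-7/25 -24/25 0; 24/25 -7/25 0; 0 0 1]
T2·T1 = [-7/25 -24/25 0; -24/25 7/25 0; 0 0 1]
T3·…·T1 = [-7/25 -24/25 -4; -24/25 7/25 5; 0 0 1]
T4·…·T1 = [4/5 3/5 1/5; 3/5 -4/5 -32/5; 0 0 1]

T = [4/5 3/5 1/5; 3/5 -4/5 -32/5; 0 0 1]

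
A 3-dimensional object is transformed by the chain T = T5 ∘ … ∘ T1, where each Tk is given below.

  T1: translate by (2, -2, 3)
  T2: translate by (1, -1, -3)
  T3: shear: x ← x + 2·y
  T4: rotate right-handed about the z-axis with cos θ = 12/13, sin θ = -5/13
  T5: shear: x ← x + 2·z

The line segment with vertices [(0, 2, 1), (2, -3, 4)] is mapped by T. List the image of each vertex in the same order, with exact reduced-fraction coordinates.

image vertices: (33/13, -17/13, 1), (-10/13, -37/13, 4)

T1 translate by (2, -2, 3): (0, 2, 1) → (2, 0, 4); (2, -3, 4) → (4, -5, 7)
T2 translate by (1, -1, -3): (2, 0, 4) → (3, -1, 1); (4, -5, 7) → (5, -6, 4)
T3 shear: x ← x + 2·y: (3, -1, 1) → (1, -1, 1); (5, -6, 4) → (-7, -6, 4)
T4 rotate right-handed about the z-axis with cos θ = 12/13, sin θ = -5/13: (1, -1, 1) → (7/13, -17/13, 1); (-7, -6, 4) → (-114/13, -37/13, 4)
T5 shear: x ← x + 2·z: (7/13, -17/13, 1) → (33/13, -17/13, 1); (-114/13, -37/13, 4) → (-10/13, -37/13, 4)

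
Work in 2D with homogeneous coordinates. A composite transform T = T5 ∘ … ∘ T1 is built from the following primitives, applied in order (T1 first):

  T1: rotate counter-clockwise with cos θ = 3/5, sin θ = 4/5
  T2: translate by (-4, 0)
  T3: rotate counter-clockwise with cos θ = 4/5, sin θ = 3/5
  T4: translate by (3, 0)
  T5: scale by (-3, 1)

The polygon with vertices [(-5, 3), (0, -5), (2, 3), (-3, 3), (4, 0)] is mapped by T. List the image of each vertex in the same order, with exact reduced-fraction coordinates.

image vertices: (48/5, -37/5), (-72/5, -12/5), (48/5, -2/5), (48/5, -27/5), (3/5, 8/5)

T1 rotate counter-clockwise with cos θ = 3/5, sin θ = 4/5: (-5, 3) → (-27/5, -11/5); (0, -5) → (4, -3); (2, 3) → (-6/5, 17/5); (-3, 3) → (-21/5, -3/5); (4, 0) → (12/5, 16/5)
T2 translate by (-4, 0): (-27/5, -11/5) → (-47/5, -11/5); (4, -3) → (0, -3); (-6/5, 17/5) → (-26/5, 17/5); (-21/5, -3/5) → (-41/5, -3/5); (12/5, 16/5) → (-8/5, 16/5)
T3 rotate counter-clockwise with cos θ = 4/5, sin θ = 3/5: (-47/5, -11/5) → (-31/5, -37/5); (0, -3) → (9/5, -12/5); (-26/5, 17/5) → (-31/5, -2/5); (-41/5, -3/5) → (-31/5, -27/5); (-8/5, 16/5) → (-16/5, 8/5)
T4 translate by (3, 0): (-31/5, -37/5) → (-16/5, -37/5); (9/5, -12/5) → (24/5, -12/5); (-31/5, -2/5) → (-16/5, -2/5); (-31/5, -27/5) → (-16/5, -27/5); (-16/5, 8/5) → (-1/5, 8/5)
T5 scale by (-3, 1): (-16/5, -37/5) → (48/5, -37/5); (24/5, -12/5) → (-72/5, -12/5); (-16/5, -2/5) → (48/5, -2/5); (-16/5, -27/5) → (48/5, -27/5); (-1/5, 8/5) → (3/5, 8/5)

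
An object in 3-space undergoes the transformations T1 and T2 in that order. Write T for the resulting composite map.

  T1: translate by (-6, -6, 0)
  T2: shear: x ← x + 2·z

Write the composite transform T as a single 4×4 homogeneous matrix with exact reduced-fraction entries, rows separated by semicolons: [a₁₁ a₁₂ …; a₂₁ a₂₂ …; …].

T = [1 0 2 -6; 0 1 0 -6; 0 0 1 0; 0 0 0 1]

T1 = [1 0 0 -6; 0 1 0 -6; 0 0 1 0; 0 0 0 1]
T2·T1 = [1 0 2 -6; 0 1 0 -6; 0 0 1 0; 0 0 0 1]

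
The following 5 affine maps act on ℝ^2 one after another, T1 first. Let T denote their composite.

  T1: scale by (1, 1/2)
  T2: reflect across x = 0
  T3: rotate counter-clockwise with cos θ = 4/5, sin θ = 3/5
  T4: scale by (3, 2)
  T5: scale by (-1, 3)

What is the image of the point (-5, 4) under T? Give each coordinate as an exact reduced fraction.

T(p) = (-42/5, 138/5)

T1 scale by (1, 1/2): (-5, 4) → (-5, 2)
T2 reflect across x = 0: (-5, 2) → (5, 2)
T3 rotate counter-clockwise with cos θ = 4/5, sin θ = 3/5: (5, 2) → (14/5, 23/5)
T4 scale by (3, 2): (14/5, 23/5) → (42/5, 46/5)
T5 scale by (-1, 3): (42/5, 46/5) → (-42/5, 138/5)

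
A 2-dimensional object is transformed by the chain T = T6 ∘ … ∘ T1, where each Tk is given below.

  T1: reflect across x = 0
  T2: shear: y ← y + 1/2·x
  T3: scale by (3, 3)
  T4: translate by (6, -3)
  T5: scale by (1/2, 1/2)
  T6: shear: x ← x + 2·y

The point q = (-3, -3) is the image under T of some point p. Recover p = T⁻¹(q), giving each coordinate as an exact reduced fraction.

p = (0, -1)

T1 = [-1 0 0; 0 1 0; 0 0 1]
T2·T1 = [-1 0 0; -1/2 1 0; 0 0 1]
T3·…·T1 = [-3 0 0; -3/2 3 0; 0 0 1]
T4·…·T1 = [-3 0 6; -3/2 3 -3; 0 0 1]
T5·…·T1 = [-3/2 0 3; -3/4 3/2 -3/2; 0 0 1]
T6·…·T1 = [-3 3 0; -3/4 3/2 -3/2; 0 0 1]
det M = -9/4; M⁻¹ = [-2/3 4/3 2; -1/3 4/3 2; 0 0 1]
M⁻¹ · (-3, -3)ᵀ = (0, -1)ᵀ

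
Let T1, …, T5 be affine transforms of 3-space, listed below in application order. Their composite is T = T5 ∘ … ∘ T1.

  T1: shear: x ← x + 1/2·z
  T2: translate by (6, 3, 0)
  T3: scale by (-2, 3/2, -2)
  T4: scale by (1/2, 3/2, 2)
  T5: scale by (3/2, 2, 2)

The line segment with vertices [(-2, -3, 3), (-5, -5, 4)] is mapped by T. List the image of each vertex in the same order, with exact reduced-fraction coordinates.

image vertices: (-33/4, 0, -24), (-9/2, -9, -32)

T1 shear: x ← x + 1/2·z: (-2, -3, 3) → (-1/2, -3, 3); (-5, -5, 4) → (-3, -5, 4)
T2 translate by (6, 3, 0): (-1/2, -3, 3) → (11/2, 0, 3); (-3, -5, 4) → (3, -2, 4)
T3 scale by (-2, 3/2, -2): (11/2, 0, 3) → (-11, 0, -6); (3, -2, 4) → (-6, -3, -8)
T4 scale by (1/2, 3/2, 2): (-11, 0, -6) → (-11/2, 0, -12); (-6, -3, -8) → (-3, -9/2, -16)
T5 scale by (3/2, 2, 2): (-11/2, 0, -12) → (-33/4, 0, -24); (-3, -9/2, -16) → (-9/2, -9, -32)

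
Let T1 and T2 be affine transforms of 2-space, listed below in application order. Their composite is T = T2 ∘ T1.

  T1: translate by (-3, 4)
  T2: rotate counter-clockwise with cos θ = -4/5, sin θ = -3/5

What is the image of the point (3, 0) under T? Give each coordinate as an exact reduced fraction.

T1 translate by (-3, 4): (3, 0) → (0, 4)
T2 rotate counter-clockwise with cos θ = -4/5, sin θ = -3/5: (0, 4) → (12/5, -16/5)

T(p) = (12/5, -16/5)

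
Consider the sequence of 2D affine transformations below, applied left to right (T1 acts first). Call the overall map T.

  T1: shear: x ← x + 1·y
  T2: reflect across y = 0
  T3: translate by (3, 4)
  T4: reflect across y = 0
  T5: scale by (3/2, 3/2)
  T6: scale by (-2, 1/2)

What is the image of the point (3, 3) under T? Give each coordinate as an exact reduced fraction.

T(p) = (-27, -3/4)

T1 shear: x ← x + 1·y: (3, 3) → (6, 3)
T2 reflect across y = 0: (6, 3) → (6, -3)
T3 translate by (3, 4): (6, -3) → (9, 1)
T4 reflect across y = 0: (9, 1) → (9, -1)
T5 scale by (3/2, 3/2): (9, -1) → (27/2, -3/2)
T6 scale by (-2, 1/2): (27/2, -3/2) → (-27, -3/4)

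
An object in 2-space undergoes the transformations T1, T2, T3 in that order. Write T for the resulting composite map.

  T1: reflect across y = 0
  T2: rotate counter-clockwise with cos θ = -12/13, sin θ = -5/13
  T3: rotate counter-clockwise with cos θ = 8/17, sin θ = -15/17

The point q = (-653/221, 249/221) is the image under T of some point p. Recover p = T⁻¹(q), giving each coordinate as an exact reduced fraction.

p = (3, -1)

T1 = [1 0 0; 0 -1 0; 0 0 1]
T2·T1 = [-12/13 -5/13 0; -5/13 12/13 0; 0 0 1]
T3·…·T1 = [-171/221 140/221 0; 140/221 171/221 0; 0 0 1]
det M = -1; M⁻¹ = [-171/221 140/221 0; 140/221 171/221 0; 0 0 1]
M⁻¹ · (-653/221, 249/221)ᵀ = (3, -1)ᵀ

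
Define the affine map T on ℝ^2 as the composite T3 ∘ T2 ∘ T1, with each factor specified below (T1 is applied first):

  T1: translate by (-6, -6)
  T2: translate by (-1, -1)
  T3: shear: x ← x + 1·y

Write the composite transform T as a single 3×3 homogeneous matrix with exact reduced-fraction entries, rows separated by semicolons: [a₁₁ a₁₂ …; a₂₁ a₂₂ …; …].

T1 = [1 0 -6; 0 1 -6; 0 0 1]
T2·T1 = [1 0 -7; 0 1 -7; 0 0 1]
T3·…·T1 = [1 1 -14; 0 1 -7; 0 0 1]

T = [1 1 -14; 0 1 -7; 0 0 1]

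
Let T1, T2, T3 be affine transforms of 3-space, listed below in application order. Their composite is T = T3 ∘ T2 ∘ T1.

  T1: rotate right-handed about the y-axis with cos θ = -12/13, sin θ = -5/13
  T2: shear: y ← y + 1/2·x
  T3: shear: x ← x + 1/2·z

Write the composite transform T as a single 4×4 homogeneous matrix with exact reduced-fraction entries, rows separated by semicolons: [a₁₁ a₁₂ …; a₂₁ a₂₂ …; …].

T1 = [-12/13 0 -5/13 0; 0 1 0 0; 5/13 0 -12/13 0; 0 0 0 1]
T2·T1 = [-12/13 0 -5/13 0; -6/13 1 -5/26 0; 5/13 0 -12/13 0; 0 0 0 1]
T3·…·T1 = [-19/26 0 -11/13 0; -6/13 1 -5/26 0; 5/13 0 -12/13 0; 0 0 0 1]

T = [-19/26 0 -11/13 0; -6/13 1 -5/26 0; 5/13 0 -12/13 0; 0 0 0 1]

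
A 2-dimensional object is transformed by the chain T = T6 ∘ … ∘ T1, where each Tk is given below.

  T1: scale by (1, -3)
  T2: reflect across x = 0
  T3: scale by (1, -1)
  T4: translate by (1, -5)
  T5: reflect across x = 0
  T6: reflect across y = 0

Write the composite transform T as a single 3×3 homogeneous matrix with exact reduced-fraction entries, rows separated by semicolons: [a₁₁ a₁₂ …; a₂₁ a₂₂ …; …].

T = [1 0 -1; 0 -3 5; 0 0 1]

T1 = [1 0 0; 0 -3 0; 0 0 1]
T2·T1 = [-1 0 0; 0 -3 0; 0 0 1]
T3·…·T1 = [-1 0 0; 0 3 0; 0 0 1]
T4·…·T1 = [-1 0 1; 0 3 -5; 0 0 1]
T5·…·T1 = [1 0 -1; 0 3 -5; 0 0 1]
T6·…·T1 = [1 0 -1; 0 -3 5; 0 0 1]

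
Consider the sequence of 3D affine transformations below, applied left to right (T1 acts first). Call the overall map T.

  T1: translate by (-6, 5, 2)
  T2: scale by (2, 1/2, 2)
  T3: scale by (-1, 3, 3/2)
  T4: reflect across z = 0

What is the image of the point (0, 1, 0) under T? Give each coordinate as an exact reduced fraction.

T1 translate by (-6, 5, 2): (0, 1, 0) → (-6, 6, 2)
T2 scale by (2, 1/2, 2): (-6, 6, 2) → (-12, 3, 4)
T3 scale by (-1, 3, 3/2): (-12, 3, 4) → (12, 9, 6)
T4 reflect across z = 0: (12, 9, 6) → (12, 9, -6)

T(p) = (12, 9, -6)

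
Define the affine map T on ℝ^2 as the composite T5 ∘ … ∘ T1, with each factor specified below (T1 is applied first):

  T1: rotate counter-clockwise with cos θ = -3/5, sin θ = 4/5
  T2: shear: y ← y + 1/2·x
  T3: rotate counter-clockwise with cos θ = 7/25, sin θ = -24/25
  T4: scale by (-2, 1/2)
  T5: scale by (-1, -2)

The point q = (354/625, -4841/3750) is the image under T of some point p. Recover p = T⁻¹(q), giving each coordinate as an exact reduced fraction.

T1 = [-3/5 -4/5 0; 4/5 -3/5 0; 0 0 1]
T2·T1 = [-3/5 -4/5 0; 1/2 -1 0; 0 0 1]
T3·…·T1 = [39/125 -148/125 0; 179/250 61/125 0; 0 0 1]
T4·…·T1 = [-78/125 296/125 0; 179/500 61/250 0; 0 0 1]
T5·…·T1 = [78/125 -296/125 0; -179/250 -61/125 0; 0 0 1]
det M = -2; M⁻¹ = [61/250 -148/125 0; -179/500 -39/125 0; 0 0 1]
M⁻¹ · (354/625, -4841/3750)ᵀ = (5/3, 1/5)ᵀ

p = (5/3, 1/5)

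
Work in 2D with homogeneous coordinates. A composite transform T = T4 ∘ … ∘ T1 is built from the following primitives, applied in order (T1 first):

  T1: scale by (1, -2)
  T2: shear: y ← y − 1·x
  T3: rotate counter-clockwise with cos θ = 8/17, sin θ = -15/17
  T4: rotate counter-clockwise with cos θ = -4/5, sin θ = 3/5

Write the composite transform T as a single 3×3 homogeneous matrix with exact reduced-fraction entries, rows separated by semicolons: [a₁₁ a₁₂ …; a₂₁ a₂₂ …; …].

T1 = [1 0 0; 0 -2 0; 0 0 1]
T2·T1 = [1 0 0; -1 -2 0; 0 0 1]
T3·…·T1 = [-7/17 -30/17 0; -23/17 -16/17 0; 0 0 1]
T4·…·T1 = [97/85 168/85 0; 71/85 -26/85 0; 0 0 1]

T = [97/85 168/85 0; 71/85 -26/85 0; 0 0 1]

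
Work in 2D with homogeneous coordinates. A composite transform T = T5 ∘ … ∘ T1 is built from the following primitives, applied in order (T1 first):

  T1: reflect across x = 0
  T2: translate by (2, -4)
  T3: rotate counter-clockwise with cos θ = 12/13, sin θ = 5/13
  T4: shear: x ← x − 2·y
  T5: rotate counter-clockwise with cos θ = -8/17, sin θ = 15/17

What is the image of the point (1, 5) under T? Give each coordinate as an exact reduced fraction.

T1 reflect across x = 0: (1, 5) → (-1, 5)
T2 translate by (2, -4): (-1, 5) → (1, 1)
T3 rotate counter-clockwise with cos θ = 12/13, sin θ = 5/13: (1, 1) → (7/13, 17/13)
T4 shear: x ← x − 2·y: (7/13, 17/13) → (-27/13, 17/13)
T5 rotate counter-clockwise with cos θ = -8/17, sin θ = 15/17: (-27/13, 17/13) → (-3/17, -541/221)

T(p) = (-3/17, -541/221)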